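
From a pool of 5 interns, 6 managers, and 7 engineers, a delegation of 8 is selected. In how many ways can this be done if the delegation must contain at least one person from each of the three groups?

With no constraint there are C(18,8) = 43758 possible selections.
Selections missing a whole group: no interns → C(13,8) = 1287; no managers → C(12,8) = 495; no engineers → C(11,8) = 165.
Add back selections omitting two groups (i.e. drawn from a single group): C(5,8) + C(6,8) + C(7,8) = 0.
By inclusion–exclusion: 43758 − 1947 + 0 = 41811.

41811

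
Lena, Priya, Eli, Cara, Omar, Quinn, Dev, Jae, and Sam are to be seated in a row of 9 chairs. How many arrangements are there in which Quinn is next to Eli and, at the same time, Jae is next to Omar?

Treat {Quinn,Eli} as one block (2 orders) and {Jae,Omar} as another (2 orders).
That leaves 7 units to arrange: 2 × 2 × 7! = 4 × 5040 = 20160.

20160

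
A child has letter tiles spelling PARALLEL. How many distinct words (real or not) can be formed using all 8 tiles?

PARALLEL has 8 letters with A appearing twice and L appearing 3 times.
The number of distinct arrangements is 8!/(3!·2!) = 40320/12 = 3360.

3360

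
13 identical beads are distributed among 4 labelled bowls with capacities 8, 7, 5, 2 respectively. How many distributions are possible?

112

Ignoring the caps, the number of non-negative solutions to x_1+…+x_4 = 13 is C(16,3) = 560.
Subtract solutions that violate a single cap (substitute x_i' = x_i − (cap_i+1)): x_1 ≥ 9 gives C(7,3) = 35; x_2 ≥ 8 gives C(8,3) = 56; x_3 ≥ 6 gives C(10,3) = 120; x_4 ≥ 3 gives C(13,3) = 286. Together 497.
Add back pairs where two caps are both exceeded: 0 + 0 + 4 + 0 + 10 + 35 = 49.
By inclusion–exclusion the count is 560 − 497 + 49 = 112.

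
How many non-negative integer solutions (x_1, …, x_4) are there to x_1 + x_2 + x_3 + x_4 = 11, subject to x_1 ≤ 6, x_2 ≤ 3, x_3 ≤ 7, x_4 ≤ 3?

By stars and bars, unrestricted non-negative solutions to x_1+…+x_4 = 11 number C(11+3,3) = 364.
Subtract solutions that violate a single cap (substitute x_i' = x_i − (cap_i+1)): x_1 ≥ 7 gives C(7,3) = 35; x_2 ≥ 4 gives C(10,3) = 120; x_3 ≥ 8 gives C(6,3) = 20; x_4 ≥ 4 gives C(10,3) = 120. Together 295.
Add back pairs where two caps are both exceeded: 1 + 0 + 1 + 0 + 20 + 0 = 22.
By inclusion–exclusion the count is 364 − 295 + 22 = 91.

91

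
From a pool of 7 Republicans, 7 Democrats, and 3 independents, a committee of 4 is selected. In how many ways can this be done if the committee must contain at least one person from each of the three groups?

1029

Total 4-person selections from all 17: C(17,4) = 2380.
Selections missing a whole group: no Republicans → C(10,4) = 210; no Democrats → C(10,4) = 210; no independents → C(14,4) = 1001.
Add back selections omitting two groups (i.e. drawn from a single group): C(7,4) + C(7,4) + C(3,4) = 70.
By inclusion–exclusion: 2380 − 1421 + 70 = 1029.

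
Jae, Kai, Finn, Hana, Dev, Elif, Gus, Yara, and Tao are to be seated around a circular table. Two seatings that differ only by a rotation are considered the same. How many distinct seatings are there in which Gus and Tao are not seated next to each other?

All circular seatings of 9 people number (8)! = 40320.
Those with Gus next to Tao: fuse the pair into one unit and seat 8 units around a circle — 2·(7)! = 10080.
Subtracting, 40320 − 10080 = 30240.

30240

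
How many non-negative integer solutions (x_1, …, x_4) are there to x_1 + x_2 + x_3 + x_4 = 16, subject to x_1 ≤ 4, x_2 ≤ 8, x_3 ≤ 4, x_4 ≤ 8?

125

Without the upper bounds there are C(19,3) = 969 ways to split 16 among 4 variables.
Subtract solutions that violate a single cap (substitute x_i' = x_i − (cap_i+1)): x_1 ≥ 5 gives C(14,3) = 364; x_2 ≥ 9 gives C(10,3) = 120; x_3 ≥ 5 gives C(14,3) = 364; x_4 ≥ 9 gives C(10,3) = 120. Together 968.
Add back pairs where two caps are both exceeded: 10 + 84 + 10 + 10 + 0 + 10 = 124.
By inclusion–exclusion the count is 969 − 968 + 124 = 125.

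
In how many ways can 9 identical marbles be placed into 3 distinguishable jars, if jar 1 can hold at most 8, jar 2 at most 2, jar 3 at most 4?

By stars and bars, unrestricted non-negative solutions to x_1+…+x_3 = 9 number C(9+2,2) = 55.
Subtract solutions that violate a single cap (substitute x_i' = x_i − (cap_i+1)): x_1 ≥ 9 gives C(2,2) = 1; x_2 ≥ 3 gives C(8,2) = 28; x_3 ≥ 5 gives C(6,2) = 15. Together 44.
Add back pairs where two caps are both exceeded: 0 + 0 + 3 = 3.
By inclusion–exclusion the count is 55 − 44 + 3 = 14.

14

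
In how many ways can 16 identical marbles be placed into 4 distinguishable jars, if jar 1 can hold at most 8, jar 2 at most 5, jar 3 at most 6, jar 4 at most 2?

By stars and bars, unrestricted non-negative solutions to x_1+…+x_4 = 16 number C(16+3,3) = 969.
Subtract solutions that violate a single cap (substitute x_i' = x_i − (cap_i+1)): x_1 ≥ 9 gives C(10,3) = 120; x_2 ≥ 6 gives C(13,3) = 286; x_3 ≥ 7 gives C(12,3) = 220; x_4 ≥ 3 gives C(16,3) = 560. Together 1186.
Add back pairs where two caps are both exceeded: 4 + 1 + 35 + 20 + 120 + 84 = 264.
Subtract triples: 0 + 0 + 0 + 1 = 1.
By inclusion–exclusion the count is 969 − 1186 + 264 − 1 = 46.

46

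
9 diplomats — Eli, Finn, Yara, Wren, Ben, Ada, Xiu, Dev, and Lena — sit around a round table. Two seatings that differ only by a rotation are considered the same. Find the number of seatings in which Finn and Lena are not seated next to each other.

Without the restriction there are (8)! = 40320 seatings.
Seatings with Finn beside Lena: treat them as a block with 2 internal orders, giving 2 × (7)! = 10080.
Subtracting, 40320 − 10080 = 30240.

30240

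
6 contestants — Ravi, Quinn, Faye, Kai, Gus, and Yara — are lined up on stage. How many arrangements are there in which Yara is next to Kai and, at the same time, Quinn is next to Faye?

96

Treat {Yara,Kai} as one block (2 orders) and {Quinn,Faye} as another (2 orders).
That leaves 4 units to arrange: 2 × 2 × 4! = 4 × 24 = 96.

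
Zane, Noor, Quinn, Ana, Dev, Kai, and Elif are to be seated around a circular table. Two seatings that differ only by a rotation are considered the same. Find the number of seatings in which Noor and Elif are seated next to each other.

Treat {Noor, Elif} as one unit (2 internal orders) and seat the resulting 6 units around the table: (5)! circular arrangements.
So 2 × (5)! = 2 × 120 = 240.

240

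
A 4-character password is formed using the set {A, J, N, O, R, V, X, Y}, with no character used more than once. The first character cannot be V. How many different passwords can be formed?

1470

The first character has 8−1 = 7 choices (anything except V).
The remaining 3 characters are filled from the other 7 symbols without repetition: 7 × 6 × 5 = 210.
Total: 7 × 210 = 1470.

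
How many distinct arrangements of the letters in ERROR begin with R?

Fix R in the first position and arrange the remaining 4 letters.
Those 4 letters have R appearing twice, giving (4)!/(2!) = 12.

12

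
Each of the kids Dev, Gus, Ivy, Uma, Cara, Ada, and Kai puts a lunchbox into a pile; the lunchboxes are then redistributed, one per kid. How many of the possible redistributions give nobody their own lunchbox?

Count assignments avoiding every fixed point. For any j of the 7 kids fixed to their own lunchbox, the other 7−j can be arranged in (7−j)! ways.
By inclusion–exclusion this is Σ_{j=0}^{7} (−1)^j C(7,j)·(7−j)!.
Computing: 5040 − 5040 + 2520 − 840 + 210 − 42 + 7 − 1 = 1854.

1854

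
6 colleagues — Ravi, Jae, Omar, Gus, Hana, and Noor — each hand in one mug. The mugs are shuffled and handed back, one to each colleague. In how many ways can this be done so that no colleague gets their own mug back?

265

Let Aᵢ be the assignments in which colleague i gets their own mug. We want the size of the complement of A₁∪…∪A_6.
By inclusion–exclusion this is Σ_{j=0}^{6} (−1)^j C(6,j)·(6−j)!.
Computing: 720 − 720 + 360 − 120 + 30 − 6 + 1 = 265.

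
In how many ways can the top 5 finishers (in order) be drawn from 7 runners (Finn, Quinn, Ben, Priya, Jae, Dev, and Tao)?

2520

This is an ordered selection of 5 from 7: P(7,5).
That gives 7 × 6 × 5 × 4 × 3 = 2520.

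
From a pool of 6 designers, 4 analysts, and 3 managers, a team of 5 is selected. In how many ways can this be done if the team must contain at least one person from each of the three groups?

894

Unrestricted: C(13,5) = 1287 ways to pick any 5 of the 13.
Subtract selections that omit an entire group: no designers → C(7,5) = 21; no analysts → C(9,5) = 126; no managers → C(10,5) = 252.
Add back selections omitting two groups (i.e. drawn from a single group): C(6,5) + C(4,5) + C(3,5) = 6.
By inclusion–exclusion: 1287 − 399 + 6 = 894.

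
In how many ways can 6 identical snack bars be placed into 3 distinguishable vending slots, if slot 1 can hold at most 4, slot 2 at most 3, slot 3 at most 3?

13

Without the upper bounds there are C(8,2) = 28 ways to split 6 among 3 vending slots.
Subtract solutions that violate a single cap (substitute x_i' = x_i − (cap_i+1)): x_1 ≥ 5 gives C(3,2) = 3; x_2 ≥ 4 gives C(4,2) = 6; x_3 ≥ 4 gives C(4,2) = 6. Together 15.
No two caps can be exceeded simultaneously, so the pair terms are all 0.
By inclusion–exclusion the count is 28 − 15 + 0 = 13.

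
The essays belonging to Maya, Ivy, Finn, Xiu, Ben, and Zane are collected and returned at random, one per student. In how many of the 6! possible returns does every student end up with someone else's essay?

265

Count assignments avoiding every fixed point. For any j of the 6 students fixed to their own essay, the other 6−j can be arranged in (6−j)! ways.
By inclusion–exclusion this is Σ_{j=0}^{6} (−1)^j C(6,j)·(6−j)!.
Computing: 720 − 720 + 360 − 120 + 30 − 6 + 1 = 265.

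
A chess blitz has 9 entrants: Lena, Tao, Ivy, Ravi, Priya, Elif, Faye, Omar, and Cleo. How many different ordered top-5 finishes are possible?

15120

This is an ordered selection of 5 from 9: P(9,5).
That gives 9 × 8 × 7 × 6 × 5 = 15120.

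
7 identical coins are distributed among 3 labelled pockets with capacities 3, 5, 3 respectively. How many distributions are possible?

Ignoring the caps, the number of non-negative solutions to x_1+…+x_3 = 7 is C(9,2) = 36.
Subtract solutions that violate a single cap (substitute x_i' = x_i − (cap_i+1)): x_1 ≥ 4 gives C(5,2) = 10; x_2 ≥ 6 gives C(3,2) = 3; x_3 ≥ 4 gives C(5,2) = 10. Together 23.
No two caps can be exceeded simultaneously, so the pair terms are all 0.
By inclusion–exclusion the count is 36 − 23 + 0 = 13.

13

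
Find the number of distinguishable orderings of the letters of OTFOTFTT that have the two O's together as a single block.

105

Treat the 2 copies of O as a single block. The multiset to arrange is then {OO, F, F, T, T, T, T}, 7 items in all.
That gives (7)!/(4!·2!) = 105 arrangements.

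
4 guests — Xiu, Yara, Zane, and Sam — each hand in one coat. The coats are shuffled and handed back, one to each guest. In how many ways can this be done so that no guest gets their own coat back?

9

Count assignments avoiding every fixed point. For any j of the 4 guests fixed to their own coat, the other 4−j can be arranged in (4−j)! ways.
By inclusion–exclusion this is Σ_{j=0}^{4} (−1)^j C(4,j)·(4−j)!.
Computing: 24 − 24 + 12 − 4 + 1 = 9.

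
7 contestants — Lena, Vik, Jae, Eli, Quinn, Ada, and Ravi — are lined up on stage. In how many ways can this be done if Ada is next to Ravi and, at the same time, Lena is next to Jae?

Treat {Ada,Ravi} as one block (2 orders) and {Lena,Jae} as another (2 orders).
That leaves 5 units to arrange: 2 × 2 × 5! = 4 × 120 = 480.

480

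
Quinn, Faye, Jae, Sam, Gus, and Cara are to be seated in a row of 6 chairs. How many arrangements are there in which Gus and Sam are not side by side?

Of the 6! = 720 arrangements, those with Gus and Sam adjacent number 2 × 5! = 240 (treat the pair as a block with 2 internal orders).
Complementary counting: 720 − 240 = 480.

480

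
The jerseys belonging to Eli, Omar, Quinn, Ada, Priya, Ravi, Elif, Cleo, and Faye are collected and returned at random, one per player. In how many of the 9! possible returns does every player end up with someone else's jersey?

133496

Count assignments avoiding every fixed point. For any j of the 9 players fixed to their old jersey, the other 9−j can be arranged in (9−j)! ways.
By inclusion–exclusion this is Σ_{j=0}^{9} (−1)^j C(9,j)·(9−j)!.
Computing: 362880 − 362880 + 181440 − 60480 + 15120 − 3024 + 504 − 72 + 9 − 1 = 133496.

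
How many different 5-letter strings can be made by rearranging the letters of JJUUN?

30

The 5 letters of JJUUN have repeats: J appearing twice and U appearing twice.
So there are 5! / (2!·2!) = 30 distinguishable arrangements.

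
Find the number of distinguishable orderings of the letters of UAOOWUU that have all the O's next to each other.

120

Treat the 2 copies of O as a single block. The multiset to arrange is then {OO, A, U, U, U, W}, 6 items in all.
That gives (6)!/(3!) = 120 arrangements.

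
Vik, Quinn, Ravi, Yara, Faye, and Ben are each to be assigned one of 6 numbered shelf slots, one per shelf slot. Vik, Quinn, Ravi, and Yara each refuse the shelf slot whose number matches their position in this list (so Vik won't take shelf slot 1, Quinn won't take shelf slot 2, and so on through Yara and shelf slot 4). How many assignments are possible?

362

Let Aᵢ (for 1 ≤ i ≤ 4) be the placements that put person i in their forbidden shelf slot. Any j of these fix j positions, leaving (6−j)! ways to fill the rest, and there are C(4,j) ways to pick which j.
By inclusion–exclusion, the number of valid placements is Σ_{j=0}^{4} (−1)^j C(4,j)·(6−j)!.
Computing: 720 − 480 + 144 − 24 + 2 = 362.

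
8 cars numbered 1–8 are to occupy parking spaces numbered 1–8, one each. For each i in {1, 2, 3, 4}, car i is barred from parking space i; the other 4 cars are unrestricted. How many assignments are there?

Let Aᵢ (for 1 ≤ i ≤ 4) be the placements that put car i in its forbidden parking space. Any j of these fix j positions, leaving (8−j)! ways to fill the rest, and there are C(4,j) ways to pick which j.
By inclusion–exclusion, the number of valid placements is Σ_{j=0}^{4} (−1)^j C(4,j)·(8−j)!.
Computing: 40320 − 20160 + 4320 − 480 + 24 = 24024.

24024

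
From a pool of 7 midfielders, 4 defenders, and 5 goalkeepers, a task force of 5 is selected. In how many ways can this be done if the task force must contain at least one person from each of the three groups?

Unrestricted: C(16,5) = 4368 ways to pick any 5 of the 16.
Subtract selections that omit an entire group: no midfielders → C(9,5) = 126; no defenders → C(12,5) = 792; no goalkeepers → C(11,5) = 462.
Add back selections omitting two groups (i.e. drawn from a single group): C(7,5) + C(4,5) + C(5,5) = 22.
By inclusion–exclusion: 4368 − 1380 + 22 = 3010.

3010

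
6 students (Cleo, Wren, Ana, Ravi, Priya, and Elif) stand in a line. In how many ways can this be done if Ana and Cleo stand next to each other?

Glue Ana and Cleo into one block (2 internal orders), leaving 5 units to arrange in a row.
So the count is 2·(5)! = 240.

240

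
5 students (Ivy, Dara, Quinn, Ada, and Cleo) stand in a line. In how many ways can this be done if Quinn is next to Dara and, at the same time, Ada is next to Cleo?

Treat {Quinn,Dara} as one block (2 orders) and {Ada,Cleo} as another (2 orders).
That leaves 3 units to arrange: 2 × 2 × 3! = 4 × 6 = 24.

24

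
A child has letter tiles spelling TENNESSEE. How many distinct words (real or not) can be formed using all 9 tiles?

3780

TENNESSEE has 9 letters with E appearing 4 times, N appearing twice, and S appearing twice.
Dividing 9! = 362880 by 4!·2!·2! = 96 for the repeated letters gives 3780.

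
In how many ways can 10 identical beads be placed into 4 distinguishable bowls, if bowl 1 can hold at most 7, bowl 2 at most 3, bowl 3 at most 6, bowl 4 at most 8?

Without the upper bounds there are C(13,3) = 286 ways to split 10 among 4 bowls.
Subtract solutions that violate a single cap (substitute x_i' = x_i − (cap_i+1)): x_1 ≥ 8 gives C(5,3) = 10; x_2 ≥ 4 gives C(9,3) = 84; x_3 ≥ 7 gives C(6,3) = 20; x_4 ≥ 9 gives C(4,3) = 4. Together 118.
No two caps can be exceeded simultaneously, so the pair terms are all 0.
By inclusion–exclusion the count is 286 − 118 + 0 = 168.

168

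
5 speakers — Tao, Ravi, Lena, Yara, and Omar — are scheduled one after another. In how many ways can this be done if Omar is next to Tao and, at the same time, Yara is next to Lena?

Treat {Omar,Tao} as one block (2 orders) and {Yara,Lena} as another (2 orders).
That leaves 3 units to arrange: 2 × 2 × 3! = 4 × 6 = 24.

24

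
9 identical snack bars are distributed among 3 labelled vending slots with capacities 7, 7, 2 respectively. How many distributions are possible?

Ignoring the caps, the number of non-negative solutions to x_1+…+x_3 = 9 is C(11,2) = 55.
Subtract solutions that violate a single cap (substitute x_i' = x_i − (cap_i+1)): x_1 ≥ 8 gives C(3,2) = 3; x_2 ≥ 8 gives C(3,2) = 3; x_3 ≥ 3 gives C(8,2) = 28. Together 34.
No two caps can be exceeded simultaneously, so the pair terms are all 0.
By inclusion–exclusion the count is 55 − 34 + 0 = 21.

21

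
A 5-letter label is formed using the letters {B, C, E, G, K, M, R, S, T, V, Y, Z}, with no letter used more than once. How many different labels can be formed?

Choose and order 5 of the 12 symbols: the first letter has 12 options, the next 11, and so on down to 8.
That product is 12 × 11 × 10 × 9 × 8 = 95040.

95040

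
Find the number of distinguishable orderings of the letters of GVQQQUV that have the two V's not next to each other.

Total arrangements of GVQQQUV: 7!/(3!·2!) = 420.
If the two V's are adjacent, glue them into one block, leaving 6 items to arrange: (6)!/(3!) = 120 ways.
Subtracting, 420 − 120 = 300 arrangements keep the V's apart.

300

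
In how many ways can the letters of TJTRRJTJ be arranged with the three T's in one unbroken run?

60

Treat the 3 copies of T as a single block. The multiset to arrange is then {TTT, J, J, J, R, R}, 6 items in all.
That gives (6)!/(3!·2!) = 60 arrangements.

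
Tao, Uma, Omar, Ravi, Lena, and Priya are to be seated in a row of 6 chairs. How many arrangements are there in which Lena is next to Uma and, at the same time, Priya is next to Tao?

Treat {Lena,Uma} as one block (2 orders) and {Priya,Tao} as another (2 orders).
That leaves 4 units to arrange: 2 × 2 × 4! = 4 × 24 = 96.

96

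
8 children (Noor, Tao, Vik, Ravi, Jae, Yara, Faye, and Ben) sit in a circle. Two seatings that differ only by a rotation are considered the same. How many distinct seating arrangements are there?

Seat Noor anywhere (absorbing the rotational symmetry), then permute the other 7: (7)! = 5040.

5040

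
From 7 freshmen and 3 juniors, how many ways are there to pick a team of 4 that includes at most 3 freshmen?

Split by how many freshmen are chosen (0 through 3).
Sum: C(7,0)·C(3,4) + C(7,1)·C(3,3) + C(7,2)·C(3,2) + C(7,3)·C(3,1) = 0 + 7 + 63 + 105 = 175.

175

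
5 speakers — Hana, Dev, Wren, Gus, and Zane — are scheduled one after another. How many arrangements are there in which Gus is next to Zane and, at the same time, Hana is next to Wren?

Treat {Gus,Zane} as one block (2 orders) and {Hana,Wren} as another (2 orders).
That leaves 3 units to arrange: 2 × 2 × 3! = 4 × 6 = 24.

24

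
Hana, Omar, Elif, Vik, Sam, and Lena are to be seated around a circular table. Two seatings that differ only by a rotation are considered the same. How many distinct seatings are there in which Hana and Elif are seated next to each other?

48

Treat {Hana, Elif} as one unit (2 internal orders) and seat the resulting 5 units around the table: (4)! circular arrangements.
So 2 × (4)! = 2 × 24 = 48.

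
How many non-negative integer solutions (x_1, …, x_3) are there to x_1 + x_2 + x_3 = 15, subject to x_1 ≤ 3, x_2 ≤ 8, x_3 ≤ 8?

By stars and bars, unrestricted non-negative solutions to x_1+…+x_3 = 15 number C(15+2,2) = 136.
Subtract solutions that violate a single cap (substitute x_i' = x_i − (cap_i+1)): x_1 ≥ 4 gives C(13,2) = 78; x_2 ≥ 9 gives C(8,2) = 28; x_3 ≥ 9 gives C(8,2) = 28. Together 134.
Add back pairs where two caps are both exceeded: 6 + 6 + 0 = 12.
By inclusion–exclusion the count is 136 − 134 + 12 = 14.

14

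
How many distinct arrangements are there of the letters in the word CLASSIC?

CLASSIC has 7 letters with C appearing twice and S appearing twice.
So there are 7! / (2!·2!) = 1260 distinguishable arrangements.

1260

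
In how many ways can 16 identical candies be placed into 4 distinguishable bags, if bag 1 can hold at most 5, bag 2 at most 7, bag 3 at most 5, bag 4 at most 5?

Ignoring the caps, the number of non-negative solutions to x_1+…+x_4 = 16 is C(19,3) = 969.
Subtract solutions that violate a single cap (substitute x_i' = x_i − (cap_i+1)): x_1 ≥ 6 gives C(13,3) = 286; x_2 ≥ 8 gives C(11,3) = 165; x_3 ≥ 6 gives C(13,3) = 286; x_4 ≥ 6 gives C(13,3) = 286. Together 1023.
Add back pairs where two caps are both exceeded: 10 + 35 + 35 + 10 + 10 + 35 = 135.
By inclusion–exclusion the count is 969 − 1023 + 135 = 81.

81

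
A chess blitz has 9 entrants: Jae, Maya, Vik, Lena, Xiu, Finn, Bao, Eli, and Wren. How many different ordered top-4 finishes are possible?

This is an ordered selection of 4 from 9: P(9,4).
That gives 9 × 8 × 7 × 6 = 3024.

3024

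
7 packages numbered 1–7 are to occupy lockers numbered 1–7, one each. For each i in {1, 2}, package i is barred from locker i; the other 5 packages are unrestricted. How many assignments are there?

Let Aᵢ (for i ∈ {1, 2}) be the placements that put package i in its forbidden locker. Any j of these fix j positions, leaving (7−j)! ways to fill the rest, and there are C(2,j) ways to pick which j.
By inclusion–exclusion, the number of valid placements is Σ_{j=0}^{2} (−1)^j C(2,j)·(7−j)!.
Computing: 5040 − 1440 + 120 = 3720.

3720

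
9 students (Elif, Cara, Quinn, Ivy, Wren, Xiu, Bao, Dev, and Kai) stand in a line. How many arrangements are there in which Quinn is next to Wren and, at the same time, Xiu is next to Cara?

Treat {Quinn,Wren} as one block (2 orders) and {Xiu,Cara} as another (2 orders).
That leaves 7 units to arrange: 2 × 2 × 7! = 4 × 5040 = 20160.

20160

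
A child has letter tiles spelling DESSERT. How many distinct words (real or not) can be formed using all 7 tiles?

Letter multiplicities in DESSERT: D×1, E×2, R×1, S×2, T×1.
Dividing 7! = 5040 by 2!·2! = 4 for the repeated letters gives 1260.

1260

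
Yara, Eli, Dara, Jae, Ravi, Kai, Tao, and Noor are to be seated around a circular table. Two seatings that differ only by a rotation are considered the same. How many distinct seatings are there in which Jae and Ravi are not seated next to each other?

All circular seatings of 8 people number (7)! = 5040.
Seatings with Jae beside Ravi: treat them as a block with 2 internal orders, giving 2 × (6)! = 1440.
Subtracting, 5040 − 1440 = 3600.

3600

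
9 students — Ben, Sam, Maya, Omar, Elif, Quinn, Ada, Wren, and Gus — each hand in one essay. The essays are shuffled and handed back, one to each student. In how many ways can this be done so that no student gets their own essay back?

Let Aᵢ be the assignments in which student i gets their own essay. We want the size of the complement of A₁∪…∪A_9.
By inclusion–exclusion this is Σ_{j=0}^{9} (−1)^j C(9,j)·(9−j)!.
Computing: 362880 − 362880 + 181440 − 60480 + 15120 − 3024 + 504 − 72 + 9 − 1 = 133496.

133496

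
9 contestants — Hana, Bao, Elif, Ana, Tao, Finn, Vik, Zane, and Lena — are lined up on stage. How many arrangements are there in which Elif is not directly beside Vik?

282240

Of the 9! = 362880 arrangements, those with Elif and Vik adjacent number 2 × 8! = 80640 (treat the pair as a block with 2 internal orders).
So 362880 − 80640 = 282240 arrangements keep them apart.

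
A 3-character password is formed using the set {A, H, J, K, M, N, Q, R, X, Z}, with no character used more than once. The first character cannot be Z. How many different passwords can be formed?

648

The first character has 10−1 = 9 choices (anything except Z).
The remaining 2 characters are filled from the other 9 symbols without repetition: 9 × 8 = 72.
Total: 9 × 72 = 648.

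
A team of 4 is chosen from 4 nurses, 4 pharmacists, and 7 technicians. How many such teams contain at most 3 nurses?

Split by how many nurses are chosen (0 through 3).
Sum: C(4,0)·C(11,4) + C(4,1)·C(11,3) + C(4,2)·C(11,2) + C(4,3)·C(11,1) = 330 + 660 + 330 + 44 = 1364.

1364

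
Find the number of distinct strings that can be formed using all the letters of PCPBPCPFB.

3780

PCPBPCPFB has 9 letters with B appearing twice, C appearing twice, and P appearing 4 times.
Dividing 9! = 362880 by 4!·2!·2! = 96 for the repeated letters gives 3780.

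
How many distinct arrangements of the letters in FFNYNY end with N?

With the last slot taken by N, it remains to arrange the other 5 letters (FFYNY).
Those 5 letters have F appearing twice and Y appearing twice, giving (5)!/(2!·2!) = 30.

30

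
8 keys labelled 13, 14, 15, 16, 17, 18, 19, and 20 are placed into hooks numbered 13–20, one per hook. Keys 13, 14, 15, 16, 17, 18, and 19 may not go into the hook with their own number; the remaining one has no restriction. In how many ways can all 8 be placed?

Let Aᵢ (for 13 ≤ i ≤ 19) be the placements that put key i in its forbidden hook. Any j of these fix j positions, leaving (8−j)! ways to fill the rest, and there are C(7,j) ways to pick which j.
By inclusion–exclusion, the number of valid placements is Σ_{j=0}^{7} (−1)^j C(7,j)·(8−j)!.
Computing: 40320 − 35280 + 15120 − 4200 + 840 − 126 + 14 − 1 = 16687.

16687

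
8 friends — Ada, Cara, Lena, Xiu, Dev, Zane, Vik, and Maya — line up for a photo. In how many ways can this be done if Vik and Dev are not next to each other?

There are 8! = 40320 arrangements in all. If Vik and Dev are adjacent, merging them into one block gives 2·(7)! = 10080 arrangements.
So 40320 − 10080 = 30240 arrangements keep them apart.

30240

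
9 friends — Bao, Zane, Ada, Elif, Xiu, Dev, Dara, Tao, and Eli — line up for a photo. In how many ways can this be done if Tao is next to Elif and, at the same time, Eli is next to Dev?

20160

Treat {Tao,Elif} as one block (2 orders) and {Eli,Dev} as another (2 orders).
That leaves 7 units to arrange: 2 × 2 × 7! = 4 × 5040 = 20160.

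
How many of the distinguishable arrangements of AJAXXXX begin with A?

30

Fix A in the first position and arrange the remaining 6 letters.
Those 6 letters have X appearing 4 times, giving (6)!/(4!) = 30.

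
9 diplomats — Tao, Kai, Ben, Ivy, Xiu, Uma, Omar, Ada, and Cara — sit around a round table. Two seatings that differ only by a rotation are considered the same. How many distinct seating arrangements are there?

Seat Tao anywhere (absorbing the rotational symmetry), then permute the other 8: (8)! = 40320.

40320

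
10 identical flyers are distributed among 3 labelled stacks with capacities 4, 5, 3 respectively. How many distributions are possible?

Without the upper bounds there are C(12,2) = 66 ways to split 10 among 3 stacks.
Subtract solutions that violate a single cap (substitute x_i' = x_i − (cap_i+1)): x_1 ≥ 5 gives C(7,2) = 21; x_2 ≥ 6 gives C(6,2) = 15; x_3 ≥ 4 gives C(8,2) = 28. Together 64.
Add back pairs where two caps are both exceeded: 0 + 3 + 1 = 4.
By inclusion–exclusion the count is 66 − 64 + 4 = 6.

6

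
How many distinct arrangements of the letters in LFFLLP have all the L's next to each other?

Treat the 3 copies of L as a single block. The multiset to arrange is then {LLL, F, F, P}, 4 items in all.
That gives (4)!/(2!) = 12 arrangements.

12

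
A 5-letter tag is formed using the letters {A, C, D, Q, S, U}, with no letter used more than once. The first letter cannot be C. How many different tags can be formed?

600

The first letter has 6−1 = 5 choices (anything except C).
The remaining 4 letters are filled from the other 5 symbols without repetition: 5 × 4 × 3 × 2 = 120.
Total: 5 × 120 = 600.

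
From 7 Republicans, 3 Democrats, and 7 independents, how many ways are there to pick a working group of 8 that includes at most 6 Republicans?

Split by how many Republicans are chosen (0 through 6).
Sum: C(7,0)·C(10,8) + C(7,1)·C(10,7) + C(7,2)·C(10,6) + C(7,3)·C(10,5) + C(7,4)·C(10,4) + C(7,5)·C(10,3) + C(7,6)·C(10,2) = 45 + 840 + 4410 + 8820 + 7350 + 2520 + 315 = 24300.

24300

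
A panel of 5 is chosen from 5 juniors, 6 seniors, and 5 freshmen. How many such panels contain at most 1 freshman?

2112

Split by how many freshmen are chosen (0 through 1).
Sum: C(5,0)·C(11,5) + C(5,1)·C(11,4) = 462 + 1650 = 2112.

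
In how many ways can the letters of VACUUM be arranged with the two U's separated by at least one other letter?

Total arrangements of VACUUM: 6!/(2!) = 360.
Arrangements with the U's together: treat UU as one letter, giving (5)! = 120.
Hence 360 − 120 = 240.

240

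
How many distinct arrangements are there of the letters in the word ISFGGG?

ISFGGG has 6 letters with G appearing 3 times.
Dividing 6! = 720 by 3! = 6 for the repeated letters gives 120.

120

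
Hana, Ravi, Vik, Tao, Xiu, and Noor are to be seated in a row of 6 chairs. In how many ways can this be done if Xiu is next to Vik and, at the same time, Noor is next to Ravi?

Treat {Xiu,Vik} as one block (2 orders) and {Noor,Ravi} as another (2 orders).
That leaves 4 units to arrange: 2 × 2 × 4! = 4 × 24 = 96.

96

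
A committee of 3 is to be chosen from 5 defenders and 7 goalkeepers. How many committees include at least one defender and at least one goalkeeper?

175

Total 3-person selections from all 12: C(12,3) = 220.
Selections missing a whole group: no defenders → C(7,3) = 35; no goalkeepers → C(5,3) = 10.
Both groups omitted at once is impossible, so 220 − 45 = 175.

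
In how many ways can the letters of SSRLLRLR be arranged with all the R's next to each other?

60

Treat the 3 copies of R as a single block. The multiset to arrange is then {RRR, L, L, L, S, S}, 6 items in all.
That gives (6)!/(3!·2!) = 60 arrangements.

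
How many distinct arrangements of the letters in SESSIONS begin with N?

210

With the first slot taken by N, it remains to arrange the other 7 letters (SESSIOS).
Those 7 letters have S appearing 4 times, giving (7)!/(4!) = 210.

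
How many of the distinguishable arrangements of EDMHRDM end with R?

With the last slot taken by R, it remains to arrange the other 6 letters (EDMHDM).
Those 6 letters have D appearing twice and M appearing twice, giving (6)!/(2!·2!) = 180.

180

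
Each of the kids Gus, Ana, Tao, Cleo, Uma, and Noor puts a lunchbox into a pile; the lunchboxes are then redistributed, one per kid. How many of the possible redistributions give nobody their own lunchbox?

Let Aᵢ be the assignments in which kid i gets their own lunchbox. We want the size of the complement of A₁∪…∪A_6.
By inclusion–exclusion this is Σ_{j=0}^{6} (−1)^j C(6,j)·(6−j)!.
Computing: 720 − 720 + 360 − 120 + 30 − 6 + 1 = 265.

265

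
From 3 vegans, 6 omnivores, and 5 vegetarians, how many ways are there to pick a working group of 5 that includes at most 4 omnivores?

Split by how many omnivores are chosen (0 through 4).
Sum: C(6,0)·C(8,5) + C(6,1)·C(8,4) + C(6,2)·C(8,3) + C(6,3)·C(8,2) + C(6,4)·C(8,1) = 56 + 420 + 840 + 560 + 120 = 1996.

1996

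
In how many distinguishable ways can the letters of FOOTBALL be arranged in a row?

The 8 letters of FOOTBALL have repeats: L appearing twice and O appearing twice.
The number of distinct arrangements is 8!/(2!·2!) = 40320/4 = 10080.

10080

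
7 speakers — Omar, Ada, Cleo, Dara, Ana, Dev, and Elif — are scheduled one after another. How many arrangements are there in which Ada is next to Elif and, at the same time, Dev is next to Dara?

480

Treat {Ada,Elif} as one block (2 orders) and {Dev,Dara} as another (2 orders).
That leaves 5 units to arrange: 2 × 2 × 5! = 4 × 120 = 480.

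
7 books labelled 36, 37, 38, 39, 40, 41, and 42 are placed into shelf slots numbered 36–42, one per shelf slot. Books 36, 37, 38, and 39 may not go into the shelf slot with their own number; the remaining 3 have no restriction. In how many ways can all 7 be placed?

Let Aᵢ (for 36 ≤ i ≤ 39) be the placements that put book i in its forbidden shelf slot. Any j of these fix j positions, leaving (7−j)! ways to fill the rest, and there are C(4,j) ways to pick which j.
By inclusion–exclusion, the number of valid placements is Σ_{j=0}^{4} (−1)^j C(4,j)·(7−j)!.
Computing: 5040 − 2880 + 720 − 96 + 6 = 2790.

2790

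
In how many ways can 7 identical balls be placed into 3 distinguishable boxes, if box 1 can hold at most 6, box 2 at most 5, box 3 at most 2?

By stars and bars, unrestricted non-negative solutions to x_1+…+x_3 = 7 number C(7+2,2) = 36.
Subtract solutions that violate a single cap (substitute x_i' = x_i − (cap_i+1)): x_1 ≥ 7 gives C(2,2) = 1; x_2 ≥ 6 gives C(3,2) = 3; x_3 ≥ 3 gives C(6,2) = 15. Together 19.
No two caps can be exceeded simultaneously, so the pair terms are all 0.
By inclusion–exclusion the count is 36 − 19 + 0 = 17.

17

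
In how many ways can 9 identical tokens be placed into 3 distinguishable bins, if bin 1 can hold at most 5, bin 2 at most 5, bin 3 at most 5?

Ignoring the caps, the number of non-negative solutions to x_1+…+x_3 = 9 is C(11,2) = 55.
Subtract solutions that violate a single cap (substitute x_i' = x_i − (cap_i+1)): x_1 ≥ 6 gives C(5,2) = 10; x_2 ≥ 6 gives C(5,2) = 10; x_3 ≥ 6 gives C(5,2) = 10. Together 30.
No two caps can be exceeded simultaneously, so the pair terms are all 0.
By inclusion–exclusion the count is 55 − 30 + 0 = 25.

25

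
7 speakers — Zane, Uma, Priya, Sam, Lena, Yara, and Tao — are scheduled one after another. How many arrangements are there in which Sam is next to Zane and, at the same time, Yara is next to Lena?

Treat {Sam,Zane} as one block (2 orders) and {Yara,Lena} as another (2 orders).
That leaves 5 units to arrange: 2 × 2 × 5! = 4 × 120 = 480.

480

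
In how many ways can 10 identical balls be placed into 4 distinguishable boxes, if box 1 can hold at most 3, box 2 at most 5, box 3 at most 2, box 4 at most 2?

By stars and bars, unrestricted non-negative solutions to x_1+…+x_4 = 10 number C(10+3,3) = 286.
Subtract solutions that violate a single cap (substitute x_i' = x_i − (cap_i+1)): x_1 ≥ 4 gives C(9,3) = 84; x_2 ≥ 6 gives C(7,3) = 35; x_3 ≥ 3 gives C(10,3) = 120; x_4 ≥ 3 gives C(10,3) = 120. Together 359.
Add back pairs where two caps are both exceeded: 1 + 20 + 20 + 4 + 4 + 35 = 84.
Subtract triples: 0 + 0 + 1 + 0 = 1.
By inclusion–exclusion the count is 286 − 359 + 84 − 1 = 10.

10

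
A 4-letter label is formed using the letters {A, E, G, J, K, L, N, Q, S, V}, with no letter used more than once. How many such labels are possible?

5040

This is a permutation of 4 out of 10: P(10,4) = 10!/6!.
That product is 10 × 9 × 8 × 7 = 5040.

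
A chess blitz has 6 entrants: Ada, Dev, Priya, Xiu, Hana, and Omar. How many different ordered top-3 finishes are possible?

This is an ordered selection of 3 from 6: P(6,3).
That gives 6 × 5 × 4 = 120.

120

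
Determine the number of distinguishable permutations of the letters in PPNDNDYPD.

The 9 letters of PPNDNDYPD have repeats: D appearing 3 times, N appearing twice, and P appearing 3 times.
The number of distinct arrangements is 9!/(3!·3!·2!) = 362880/72 = 5040.

5040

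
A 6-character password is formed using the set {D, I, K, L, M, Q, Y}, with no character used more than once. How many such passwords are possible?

Choose and order 6 of the 7 symbols: the first character has 7 options, the next 6, and so on down to 2.
7 × 6 × 5 × 4 × 3 × 2 = 5040.

5040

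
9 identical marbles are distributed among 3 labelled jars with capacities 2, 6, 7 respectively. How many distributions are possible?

By stars and bars, unrestricted non-negative solutions to x_1+…+x_3 = 9 number C(9+2,2) = 55.
Subtract solutions that violate a single cap (substitute x_i' = x_i − (cap_i+1)): x_1 ≥ 3 gives C(8,2) = 28; x_2 ≥ 7 gives C(4,2) = 6; x_3 ≥ 8 gives C(3,2) = 3. Together 37.
No two caps can be exceeded simultaneously, so the pair terms are all 0.
By inclusion–exclusion the count is 55 − 37 + 0 = 18.

18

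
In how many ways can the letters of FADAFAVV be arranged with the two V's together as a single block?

420

Treat the 2 copies of V as a single block. The multiset to arrange is then {VV, A, A, A, D, F, F}, 7 items in all.
That gives (7)!/(3!·2!) = 420 arrangements.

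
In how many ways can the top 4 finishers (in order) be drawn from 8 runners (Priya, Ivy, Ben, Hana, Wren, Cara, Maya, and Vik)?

1680

This is an ordered selection of 4 from 8: P(8,4).
That gives 8 × 7 × 6 × 5 = 1680.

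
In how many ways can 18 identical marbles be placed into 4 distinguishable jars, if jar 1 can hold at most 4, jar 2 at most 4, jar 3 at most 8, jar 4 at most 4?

By stars and bars, unrestricted non-negative solutions to x_1+…+x_4 = 18 number C(18+3,3) = 1330.
Subtract solutions that violate a single cap (substitute x_i' = x_i − (cap_i+1)): x_1 ≥ 5 gives C(16,3) = 560; x_2 ≥ 5 gives C(16,3) = 560; x_3 ≥ 9 gives C(12,3) = 220; x_4 ≥ 5 gives C(16,3) = 560. Together 1900.
Add back pairs where two caps are both exceeded: 165 + 35 + 165 + 35 + 165 + 35 = 600.
Subtract triples: 0 + 20 + 0 + 0 = 20.
By inclusion–exclusion the count is 1330 − 1900 + 600 − 20 = 10.

10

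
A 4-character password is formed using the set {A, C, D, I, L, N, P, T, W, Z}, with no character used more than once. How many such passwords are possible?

This is a permutation of 4 out of 10: P(10,4) = 10!/6!.
10 × 9 × 8 × 7 = 5040.

5040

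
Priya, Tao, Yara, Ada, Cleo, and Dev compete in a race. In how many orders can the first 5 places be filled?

720

There are 6 choices for 1st place, 5 for 2nd, and so on down to 2 for position 5.
That gives 6 × 5 × 4 × 3 × 2 = 720.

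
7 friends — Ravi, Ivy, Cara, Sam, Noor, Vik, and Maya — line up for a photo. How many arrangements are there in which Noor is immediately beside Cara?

1440

Treat {Noor, Cara} as a single unit. There are 6 units to order, and the pair itself can be ordered 2 ways.
So the count is 2·(6)! = 1440.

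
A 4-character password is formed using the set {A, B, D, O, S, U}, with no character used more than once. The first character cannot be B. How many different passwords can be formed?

The first character has 6−1 = 5 choices (anything except B).
The remaining 3 characters are filled from the other 5 symbols without repetition: 5 × 4 × 3 = 60.
Total: 5 × 60 = 300.

300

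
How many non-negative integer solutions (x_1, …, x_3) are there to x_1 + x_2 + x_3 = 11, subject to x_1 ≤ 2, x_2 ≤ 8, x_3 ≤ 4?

9

Without the upper bounds there are C(13,2) = 78 ways to split 11 among 3 variables.
Subtract solutions that violate a single cap (substitute x_i' = x_i − (cap_i+1)): x_1 ≥ 3 gives C(10,2) = 45; x_2 ≥ 9 gives C(4,2) = 6; x_3 ≥ 5 gives C(8,2) = 28. Together 79.
Add back pairs where two caps are both exceeded: 0 + 10 + 0 = 10.
By inclusion–exclusion the count is 78 − 79 + 10 = 9.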